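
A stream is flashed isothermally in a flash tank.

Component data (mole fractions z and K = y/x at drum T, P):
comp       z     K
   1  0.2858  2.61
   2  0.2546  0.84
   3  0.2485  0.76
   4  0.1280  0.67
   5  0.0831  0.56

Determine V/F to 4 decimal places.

V/F = 0.6645

Rachford–Rice: g(V/F) = Σ zᵢ(Kᵢ−1)/(1+V/F(Kᵢ−1)) = 0.
g(0) = ΣzᵢKᵢ − 1 = 0.2810 and g(1) = 1 − Σzᵢ/Kᵢ = -0.0790, so a root lies in (0, 1).
Newton iteration, V/F⁰ = 0.5:
  V/F = 0.5000: g = 0.04541, g' = -0.3000 → V/F = 0.6514
  V/F = 0.6514: g = 0.00338, g' = -0.2590 → V/F = 0.6644
  V/F = 0.6644: g = 0.00002, g' = -0.2564 → V/F = 0.6645
Converged at V/F = 0.6645.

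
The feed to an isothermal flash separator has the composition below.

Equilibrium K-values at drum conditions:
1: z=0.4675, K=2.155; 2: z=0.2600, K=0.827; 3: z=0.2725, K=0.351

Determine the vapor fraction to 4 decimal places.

ψ = 0.5605

Material balance + equilibrium reduce to Σ zᵢ(Kᵢ−1)/(1+ψ(Kᵢ−1)) = 0.
g(0) = ΣzᵢKᵢ − 1 = 0.3181 and g(1) = 1 − Σzᵢ/Kᵢ = -0.3077, so a root lies in (0, 1).
Iterate (Newton) starting at ψ = 0.5:
  ψ = 0.5000: g = 0.03124, g' = -0.5115 → ψ = 0.5611
  ψ = 0.5611: g = -0.00031, g' = -0.5230 → ψ = 0.5605
Converged at ψ = 0.5605.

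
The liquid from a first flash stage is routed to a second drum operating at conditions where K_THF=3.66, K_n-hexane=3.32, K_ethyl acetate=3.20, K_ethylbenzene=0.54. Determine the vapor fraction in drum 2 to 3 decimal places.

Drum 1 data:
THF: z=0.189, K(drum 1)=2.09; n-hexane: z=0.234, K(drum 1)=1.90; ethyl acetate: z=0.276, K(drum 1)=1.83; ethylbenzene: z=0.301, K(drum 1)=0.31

Drum 1:
Newton–Raphson from ψ₁ = 0.5:
  ψ₁ = 0.500: g = 0.1234, g' = -0.613 → ψ₁ = 0.701
  ψ₁ = 0.701: g = -0.0117, g' = -0.757 → ψ₁ = 0.686
Converged at ψ₁ = 0.686.
Drum-1 compositions:
  THF: x = 0.108, y = 0.226
  n-hexane: x = 0.145, y = 0.275
  ethyl acetate: x = 0.176, y = 0.322
  ethylbenzene: x = 0.571, y = 0.177
Drum-2 feed = drum-1 liquid: z₂ = (0.1082, 0.1447, 0.1759, 0.5712).
Drum 2:
Newton–Raphson from ψ₂ = 0.5:
  ψ₂ = 0.500: g = 0.1219, g' = -0.705 → ψ₂ = 0.673
  ψ₂ = 0.673: g = 0.0096, g' = -0.609 → ψ₂ = 0.689
Converged at ψ₂ = 0.689.
  THF: x = 0.038, y = 0.140
  n-hexane: x = 0.056, y = 0.185
  ethyl acetate: x = 0.070, y = 0.224
  ethylbenzene: x = 0.836, y = 0.452

V/F (drum 2) = 0.689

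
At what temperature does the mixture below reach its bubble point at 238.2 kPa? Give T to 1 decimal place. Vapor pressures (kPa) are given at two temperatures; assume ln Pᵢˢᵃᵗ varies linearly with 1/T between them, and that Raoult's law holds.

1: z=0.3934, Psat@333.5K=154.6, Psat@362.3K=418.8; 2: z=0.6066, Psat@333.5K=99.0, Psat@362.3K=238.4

T = 353.8 K

Bubble-point temperature: ΣzᵢPᵢˢᵃᵗ(T) = P. Interpolate ln Pᵢˢᵃᵗ = aᵢ + bᵢ/T.
  T = 333.5 K: ΣzᵢPᵢˢᵃᵗ = 120.87 kPa
  T = 362.3 K: ΣzᵢPᵢˢᵃᵗ = 309.37 kPa
  T = 347.9 K: ΣzᵢPᵢˢᵃᵗ = 197.09 kPa
  T = 355.1 K: ΣzᵢPᵢˢᵃᵗ = 248.03 kPa
  T = 351.5 K: ΣzᵢPᵢˢᵃᵗ = 221.35 kPa
  T = 353.3 K: ΣzᵢPᵢˢᵃᵗ = 234.38 kPa
Interpolating between 353.3 K and 355.1 K gives T ≈ 353.8 K.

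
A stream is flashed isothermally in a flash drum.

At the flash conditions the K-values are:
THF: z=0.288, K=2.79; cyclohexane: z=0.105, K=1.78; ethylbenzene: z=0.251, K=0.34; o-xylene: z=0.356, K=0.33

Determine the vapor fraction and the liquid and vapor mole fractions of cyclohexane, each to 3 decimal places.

Iterate (Newton) starting at ψ = 0.38:
  ψ = 0.380: g = -0.1711, g' = -0.847 → ψ = 0.178
  ψ = 0.178: g = 0.0043, g' = -0.926 → ψ = 0.183
Converged at ψ = 0.183.
Compositions from xᵢ = zᵢ/(1+ψ(Kᵢ−1)), yᵢ = Kᵢxᵢ:
  THF: x = 0.217, y = 0.606
  cyclohexane: x = 0.092, y = 0.164
  ethylbenzene: x = 0.285, y = 0.097
  o-xylene: x = 0.406, y = 0.134

ψ = 0.183, x_cyclohexane = 0.092, y_cyclohexane = 0.164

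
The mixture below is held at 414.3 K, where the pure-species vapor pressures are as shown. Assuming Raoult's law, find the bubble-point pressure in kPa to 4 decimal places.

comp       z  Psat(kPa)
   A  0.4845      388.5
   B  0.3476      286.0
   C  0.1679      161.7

Pbub = 314.7913 kPa

At the bubble point ψ → 0, so ΣzᵢKᵢ = 1 with Kᵢ = Pᵢˢᵃᵗ/P ⇒ P = ΣzᵢPᵢˢᵃᵗ.
P = 0.4845·388.5 + 0.3476·286.0 + 0.1679·161.7 = 314.7913 kPa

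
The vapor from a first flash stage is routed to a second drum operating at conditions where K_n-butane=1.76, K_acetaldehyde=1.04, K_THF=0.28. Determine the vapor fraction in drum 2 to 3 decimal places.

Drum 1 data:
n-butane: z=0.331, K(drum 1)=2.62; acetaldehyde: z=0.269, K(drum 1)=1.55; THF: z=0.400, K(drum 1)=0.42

Drum 1:
Material balance + equilibrium reduce to Σ zᵢ(Kᵢ−1)/(1+ψ₁(Kᵢ−1)) = 0.
Check two-phase: ΣzᵢKᵢ = 1.452 > 1 and Σzᵢ/Kᵢ = 1.252 > 1, so g(0) = 0.452 > 0 and g(1) = -0.252 < 0.
Newton iteration, ψ₁⁰ = 0.59:
  ψ₁ = 0.590: g = 0.0332, g' = -0.584 → ψ₁ = 0.647
  ψ₁ = 0.647: g = -0.0003, g' = -0.596 → ψ₁ = 0.646
Converged at ψ₁ = 0.646.
Drum-1 compositions:
  n-butane: x = 0.162, y = 0.424
  acetaldehyde: x = 0.198, y = 0.308
  THF: x = 0.640, y = 0.269
Drum-2 feed = drum-1 vapor: z₂ = (0.4237, 0.3076, 0.2687).
Drum 2:
Let ψ₂ = V/F and solve Σ zᵢ(Kᵢ−1)/(1+ψ₂(Kᵢ−1)) = 0.
Feasibility: ΣzᵢKᵢ = 1.141, Σzᵢ/Kᵢ = 1.496 — both > 1, two phases present.
Newton iteration, ψ₂⁰ = 0.58:
  ψ₂ = 0.580: g = -0.0967, g' = -0.529 → ψ₂ = 0.397
  ψ₂ = 0.397: g = -0.0115, g' = -0.418 → ψ₂ = 0.370
  ψ₂ = 0.370: g = -0.0001, g' = -0.408 → ψ₂ = 0.369
Converged at ψ₂ = 0.369.
  n-butane: x = 0.331, y = 0.582
  acetaldehyde: x = 0.303, y = 0.315
  THF: x = 0.366, y = 0.102

V/F (drum 2) = 0.369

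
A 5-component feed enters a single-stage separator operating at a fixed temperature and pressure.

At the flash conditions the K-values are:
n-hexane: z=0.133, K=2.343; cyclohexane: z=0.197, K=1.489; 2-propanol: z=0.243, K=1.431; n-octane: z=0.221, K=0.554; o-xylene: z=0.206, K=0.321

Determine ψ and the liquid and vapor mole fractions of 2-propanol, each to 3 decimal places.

Rachford–Rice: g(ψ) = Σ zᵢ(Kᵢ−1)/(1+ψ(Kᵢ−1)) = 0.
Feasibility: ΣzᵢKᵢ = 1.141, Σzᵢ/Kᵢ = 1.400 — both > 1, two phases present.
Newton–Raphson from ψ = 0.5:
  ψ = 0.500: g = -0.0682, g' = -0.437 → ψ = 0.344
  ψ = 0.344: g = -0.0031, g' = -0.404 → ψ = 0.336
Converged at ψ = 0.336.
Compositions from xᵢ = zᵢ/(1+ψ(Kᵢ−1)), yᵢ = Kᵢxᵢ:
  n-hexane: x = 0.092, y = 0.215
  cyclohexane: x = 0.169, y = 0.252
  2-propanol: x = 0.212, y = 0.304
  n-octane: x = 0.260, y = 0.144
  o-xylene: x = 0.267, y = 0.086

ψ = 0.336, x_2-propanol = 0.212, y_2-propanol = 0.304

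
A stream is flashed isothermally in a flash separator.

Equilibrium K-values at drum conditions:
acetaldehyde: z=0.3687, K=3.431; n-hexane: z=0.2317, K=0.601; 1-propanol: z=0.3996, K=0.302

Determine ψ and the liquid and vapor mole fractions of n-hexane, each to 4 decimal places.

ψ = 0.3576, x_n-hexane = 0.2703, y_n-hexane = 0.1624

Rachford–Rice: g(ψ) = Σ zᵢ(Kᵢ−1)/(1+ψ(Kᵢ−1)) = 0.
Check two-phase: ΣzᵢKᵢ = 1.5249 > 1 and Σzᵢ/Kᵢ = 1.8162 > 1, so g(0) = 0.5249 > 0 and g(1) = -0.8162 < 0.
Newton–Raphson from ψ = 0.46:
  ψ = 0.4600: g = -0.10093, g' = -0.9633 → ψ = 0.3552
  ψ = 0.3552: g = 0.00237, g' = -1.0217 → ψ = 0.3575
Converged at ψ = 0.3576.
Compositions from xᵢ = zᵢ/(1+ψ(Kᵢ−1)), yᵢ = Kᵢxᵢ:
  acetaldehyde: x = 0.1972, y = 0.6768
  n-hexane: x = 0.2703, y = 0.1624
  1-propanol: x = 0.5325, y = 0.1608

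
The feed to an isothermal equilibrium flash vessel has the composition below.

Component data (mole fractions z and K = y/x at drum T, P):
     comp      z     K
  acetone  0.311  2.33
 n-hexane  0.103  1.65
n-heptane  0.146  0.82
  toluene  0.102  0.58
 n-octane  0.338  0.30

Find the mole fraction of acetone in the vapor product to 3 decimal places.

Iterate (Newton) starting at ψ = 0.58:
  ψ = 0.580: g = -0.2022, g' = -0.705 → ψ = 0.293
  ψ = 0.293: g = -0.0205, g' = -0.606 → ψ = 0.259
  ψ = 0.259: g = 0.0001, g' = -0.611 → ψ = 0.260
Converged at ψ = 0.260.
Compositions from xᵢ = zᵢ/(1+ψ(Kᵢ−1)), yᵢ = Kᵢxᵢ:
  acetone: x = 0.231, y = 0.539
  n-hexane: x = 0.088, y = 0.145
  n-heptane: x = 0.153, y = 0.126
  toluene: x = 0.114, y = 0.066
  n-octane: x = 0.413, y = 0.124

y_acetone = 0.539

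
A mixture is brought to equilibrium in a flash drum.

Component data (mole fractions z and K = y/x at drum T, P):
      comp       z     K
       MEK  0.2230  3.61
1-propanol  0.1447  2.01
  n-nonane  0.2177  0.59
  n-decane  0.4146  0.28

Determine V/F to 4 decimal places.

V/F = 0.2553

Material balance + equilibrium reduce to Σ zᵢ(Kᵢ−1)/(1+V/F(Kᵢ−1)) = 0.
Feasibility: ΣzᵢKᵢ = 1.3404, Σzᵢ/Kᵢ = 1.9835 — both > 1, two phases present.
Iterate (Newton) starting at V/F = 0.5:
  V/F = 0.5000: g = -0.22908, g' = -0.9337 → V/F = 0.2547
  V/F = 0.2547: g = 0.00069, g' = -1.0095 → V/F = 0.2553
Converged at V/F = 0.2553.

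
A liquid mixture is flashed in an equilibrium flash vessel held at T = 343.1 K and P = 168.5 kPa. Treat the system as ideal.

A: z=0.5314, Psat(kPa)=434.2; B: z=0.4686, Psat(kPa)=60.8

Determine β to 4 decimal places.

Raoult's law: Kᵢ = Pᵢˢᵃᵗ/P = Pᵢˢᵃᵗ/168.5.
  K_A = 434.2/168.5 = 2.576855, K_B = 60.8/168.5 = 0.360831
Let β = V/F and solve Σ zᵢ(Kᵢ−1)/(1+β(Kᵢ−1)) = 0.
Feasibility: ΣzᵢKᵢ = 1.5384, Σzᵢ/Kᵢ = 1.5049 — both > 1, two phases present.
Newton–Raphson from β = 0.5:
  β = 0.5000: g = 0.02834, g' = -0.8266 → β = 0.5343
  β = 0.5343: g = -0.00006, g' = -0.8307 → β = 0.5342
Converged at β = 0.5342.

β = 0.5342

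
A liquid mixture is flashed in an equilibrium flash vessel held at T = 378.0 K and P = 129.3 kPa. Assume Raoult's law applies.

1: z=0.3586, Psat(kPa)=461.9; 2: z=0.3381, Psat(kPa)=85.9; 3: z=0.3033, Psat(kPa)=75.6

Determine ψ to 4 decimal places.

Raoult's law: Kᵢ = Pᵢˢᵃᵗ/P = Pᵢˢᵃᵗ/129.3.
  K_1 = 461.9/129.3 = 3.572312, K_2 = 85.9/129.3 = 0.664346, K_3 = 75.6/129.3 = 0.584687
Rachford–Rice: g(ψ) = Σ zᵢ(Kᵢ−1)/(1+ψ(Kᵢ−1)) = 0.
Feasibility: ΣzᵢKᵢ = 1.6830, Σzᵢ/Kᵢ = 1.1280 — both > 1, two phases present.
Iterate (Newton) starting at ψ = 0.38:
  ψ = 0.3800: g = 0.18682, g' = -0.7306 → ψ = 0.6357
  ψ = 0.6357: g = 0.03461, g' = -0.4998 → ψ = 0.7050
  ψ = 0.7050: g = 0.00110, g' = -0.4697 → ψ = 0.7073
Converged at ψ = 0.7073.

ψ = 0.7073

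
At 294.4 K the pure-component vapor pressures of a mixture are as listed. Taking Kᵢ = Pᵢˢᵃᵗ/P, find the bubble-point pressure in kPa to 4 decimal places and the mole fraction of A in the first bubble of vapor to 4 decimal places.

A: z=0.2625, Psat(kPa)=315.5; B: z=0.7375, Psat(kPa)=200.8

At the bubble point ψ → 0, so ΣzᵢKᵢ = 1 with Kᵢ = Pᵢˢᵃᵗ/P ⇒ P = ΣzᵢPᵢˢᵃᵗ.
P = 0.2625·315.5 + 0.7375·200.8 = 230.9087 kPa
yᵢ = zᵢPᵢˢᵃᵗ/P ⇒ y_A = 0.2625·315.5/230.9087 = 0.3587

Pbub = 230.9087 kPa, y_A = 0.3587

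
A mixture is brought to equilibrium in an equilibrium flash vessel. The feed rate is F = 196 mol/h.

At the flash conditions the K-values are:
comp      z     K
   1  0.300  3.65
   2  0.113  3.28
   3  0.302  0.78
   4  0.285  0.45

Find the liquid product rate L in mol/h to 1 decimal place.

L = 44.1 mol/h

Iterate (Newton) starting at ψ = 0.42:
  ψ = 0.420: g = 0.2308, g' = -0.789 → ψ = 0.713
  ψ = 0.713: g = 0.0368, g' = -0.592 → ψ = 0.775
Converged at ψ = 0.775.
Then V = ψ·F = 0.7753·196 = 151.9 mol/h and L = F − V = 44.1 mol/h.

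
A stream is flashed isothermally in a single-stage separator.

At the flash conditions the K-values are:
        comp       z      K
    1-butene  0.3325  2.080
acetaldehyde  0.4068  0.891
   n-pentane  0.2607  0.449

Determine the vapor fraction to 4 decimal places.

Let ψ = V/F and solve Σ zᵢ(Kᵢ−1)/(1+ψ(Kᵢ−1)) = 0.
Feasibility: ΣzᵢKᵢ = 1.1711, Σzᵢ/Kᵢ = 1.1970 — both > 1, two phases present.
Newton iteration, ψ⁰ = 0.5:
  ψ = 0.5000: g = -0.01198, g' = -0.3197 → ψ = 0.4625
Converged at ψ = 0.4625.

ψ = 0.4625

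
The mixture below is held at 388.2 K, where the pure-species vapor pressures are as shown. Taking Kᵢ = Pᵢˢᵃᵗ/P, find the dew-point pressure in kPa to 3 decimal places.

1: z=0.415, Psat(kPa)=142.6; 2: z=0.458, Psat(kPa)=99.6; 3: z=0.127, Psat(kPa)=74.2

Pdew = 108.457 kPa

At the dew point ψ → 1, so Σzᵢ/Kᵢ = 1 with Kᵢ = Pᵢˢᵃᵗ/P ⇒ 1/P = Σzᵢ/Pᵢˢᵃᵗ.
1/P = 0.415/142.6 + 0.458/99.6 + 0.127/74.2 = 0.009220 ⇒ P = 108.457 kPa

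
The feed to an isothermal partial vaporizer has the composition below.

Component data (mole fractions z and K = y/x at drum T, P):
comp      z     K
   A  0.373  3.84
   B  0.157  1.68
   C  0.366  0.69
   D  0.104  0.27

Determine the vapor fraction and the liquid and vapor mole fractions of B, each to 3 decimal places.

Rachford–Rice: g(ψ) = Σ zᵢ(Kᵢ−1)/(1+ψ(Kᵢ−1)) = 0.
Check two-phase: ΣzᵢKᵢ = 1.977 > 1 and Σzᵢ/Kᵢ = 1.106 > 1, so g(0) = 0.977 > 0 and g(1) = -0.106 < 0.
Newton–Raphson from ψ = 0.53:
  ψ = 0.530: g = 0.2417, g' = -0.716 → ψ = 0.867
  ψ = 0.867: g = 0.0108, g' = -0.757 → ψ = 0.882
Converged at ψ = 0.882.
Compositions from xᵢ = zᵢ/(1+ψ(Kᵢ−1)), yᵢ = Kᵢxᵢ:
  A: x = 0.106, y = 0.409
  B: x = 0.098, y = 0.165
  C: x = 0.504, y = 0.348
  D: x = 0.292, y = 0.079

ψ = 0.882, x_B = 0.098, y_B = 0.165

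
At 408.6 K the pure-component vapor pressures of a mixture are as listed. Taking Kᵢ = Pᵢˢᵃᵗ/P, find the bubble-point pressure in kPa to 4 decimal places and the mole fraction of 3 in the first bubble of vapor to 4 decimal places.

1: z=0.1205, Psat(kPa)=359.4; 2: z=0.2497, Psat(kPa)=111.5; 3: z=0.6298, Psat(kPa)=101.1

Pbub = 134.8220 kPa, y_3 = 0.4723

At the bubble point ψ → 0, so ΣzᵢKᵢ = 1 with Kᵢ = Pᵢˢᵃᵗ/P ⇒ P = ΣzᵢPᵢˢᵃᵗ.
P = 0.1205·359.4 + 0.2497·111.5 + 0.6298·101.1 = 134.8220 kPa
yᵢ = zᵢPᵢˢᵃᵗ/P ⇒ y_3 = 0.6298·101.1/134.8220 = 0.4723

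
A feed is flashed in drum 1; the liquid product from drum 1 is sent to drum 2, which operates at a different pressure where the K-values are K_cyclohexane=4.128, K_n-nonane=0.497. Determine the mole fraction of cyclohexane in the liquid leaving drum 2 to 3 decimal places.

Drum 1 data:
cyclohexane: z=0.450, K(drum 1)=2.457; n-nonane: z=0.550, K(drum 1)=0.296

x_cyclohexane (drum 2) = 0.139

Drum 1:
Material balance + equilibrium reduce to Σ zᵢ(Kᵢ−1)/(1+ψ₁(Kᵢ−1)) = 0.
g(0) = ΣzᵢKᵢ − 1 = 0.268 and g(1) = 1 − Σzᵢ/Kᵢ = -1.041, so a root lies in (0, 1).
Binary case is linear: z₁(K₁−1)(1+ψ₁(K₂−1)) + z₂(K₂−1)(1+ψ₁(K₁−1)) = 0
⇒ ψ₁ = [z₁(K₁−1)+z₂(K₂−1)] / [−(K₁−1)(K₂−1)] = 0.2684/1.0257 = 0.262
Drum-1 compositions:
  cyclohexane: x = 0.326, y = 0.800
  n-nonane: x = 0.674, y = 0.200
Drum-2 feed = drum-1 liquid: z₂ = (0.3258, 0.6742).
Drum 2:
Newton–Raphson from ψ₂ = 0.51:
  ψ₂ = 0.510: g = -0.0635, g' = -0.782 → ψ₂ = 0.429
  ψ₂ = 0.429: g = 0.0029, g' = -0.859 → ψ₂ = 0.432
Converged at ψ₂ = 0.432.
  cyclohexane: x = 0.139, y = 0.572
  n-nonane: x = 0.861, y = 0.428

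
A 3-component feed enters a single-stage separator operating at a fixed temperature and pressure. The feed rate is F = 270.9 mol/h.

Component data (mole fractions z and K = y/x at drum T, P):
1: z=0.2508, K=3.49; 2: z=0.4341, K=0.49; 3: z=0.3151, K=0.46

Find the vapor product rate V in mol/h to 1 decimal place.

V = 48.5 mol/h

Rachford–Rice: g(β) = Σ zᵢ(Kᵢ−1)/(1+β(Kᵢ−1)) = 0.
g(0) = ΣzᵢKᵢ − 1 = 0.2329 and g(1) = 1 − Σzᵢ/Kᵢ = -0.6428, so a root lies in (0, 1).
Newton–Raphson from β = 0.69:
  β = 0.6900: g = -0.38305, g' = -0.7127 → β = 0.1525
  β = 0.1525: g = 0.02709, g' = -1.0586 → β = 0.1781
  β = 0.1781: g = 0.00083, g' = -0.9953 → β = 0.1790
Converged at β = 0.1790.
Then V = β·F = 0.1790·270.9 = 48.5 mol/h and L = F − V = 222.4 mol/h.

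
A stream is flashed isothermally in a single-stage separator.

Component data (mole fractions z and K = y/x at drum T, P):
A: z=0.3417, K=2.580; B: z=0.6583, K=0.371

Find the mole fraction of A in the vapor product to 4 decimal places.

Let ψ = V/F and solve Σ zᵢ(Kᵢ−1)/(1+ψ(Kᵢ−1)) = 0.
Check two-phase: ΣzᵢKᵢ = 1.1258 > 1 and Σzᵢ/Kᵢ = 1.9068 > 1, so g(0) = 0.1258 > 0 and g(1) = -0.9068 < 0.
Newton–Raphson from ψ = 0.6:
  ψ = 0.6000: g = -0.38792, g' = -0.8967 → ψ = 0.1674
  ψ = 0.1674: g = -0.03584, g' = -0.8589 → ψ = 0.1257
  ψ = 0.1257: g = 0.00084, g' = -0.9009 → ψ = 0.1266
Converged at ψ = 0.1266.
Compositions from xᵢ = zᵢ/(1+ψ(Kᵢ−1)), yᵢ = Kᵢxᵢ:
  A: x = 0.2847, y = 0.7346
  B: x = 0.7153, y = 0.2654

y_A = 0.7346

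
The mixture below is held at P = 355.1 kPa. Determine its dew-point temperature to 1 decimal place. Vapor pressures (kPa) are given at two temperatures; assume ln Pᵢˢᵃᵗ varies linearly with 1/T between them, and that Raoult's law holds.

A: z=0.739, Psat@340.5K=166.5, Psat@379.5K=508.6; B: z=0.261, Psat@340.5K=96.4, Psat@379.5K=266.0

T = 373.7 K

Dew-point temperature: Σzᵢ·P/Pᵢˢᵃᵗ(T) = 1. Interpolate ln Pᵢˢᵃᵗ = aᵢ + bᵢ/T.
  T = 340.5 K: ΣzᵢP/Pᵢˢᵃᵗ = 2.5375
  T = 379.5 K: ΣzᵢP/Pᵢˢᵃᵗ = 0.8644
  T = 360.0 K: ΣzᵢP/Pᵢˢᵃᵗ = 1.4380
  T = 369.8 K: ΣzᵢP/Pᵢˢᵃᵗ = 1.1059
  T = 374.6 K: ΣzᵢP/Pᵢˢᵃᵗ = 0.9774
  T = 372.2 K: ΣzᵢP/Pᵢˢᵃᵗ = 1.0393
Interpolating between 372.2 K and 374.6 K gives T ≈ 373.7 K.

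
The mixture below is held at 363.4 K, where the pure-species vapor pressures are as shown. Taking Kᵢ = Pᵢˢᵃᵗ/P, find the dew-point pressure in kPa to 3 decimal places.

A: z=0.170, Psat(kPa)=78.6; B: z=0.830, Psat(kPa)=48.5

Pdew = 51.877 kPa

At the dew point ψ → 1, so Σzᵢ/Kᵢ = 1 with Kᵢ = Pᵢˢᵃᵗ/P ⇒ 1/P = Σzᵢ/Pᵢˢᵃᵗ.
1/P = 0.170/78.6 + 0.830/48.5 = 0.019276 ⇒ P = 51.877 kPa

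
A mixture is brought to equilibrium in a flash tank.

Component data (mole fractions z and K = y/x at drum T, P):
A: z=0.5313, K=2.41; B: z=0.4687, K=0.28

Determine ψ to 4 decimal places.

ψ = 0.4055

Material balance + equilibrium reduce to Σ zᵢ(Kᵢ−1)/(1+ψ(Kᵢ−1)) = 0.
g(0) = ΣzᵢKᵢ − 1 = 0.4117 and g(1) = 1 − Σzᵢ/Kᵢ = -0.8944, so a root lies in (0, 1).
Binary case is linear: z₁(K₁−1)(1+ψ(K₂−1)) + z₂(K₂−1)(1+ψ(K₁−1)) = 0
⇒ ψ = [z₁(K₁−1)+z₂(K₂−1)] / [−(K₁−1)(K₂−1)] = 0.41167/1.01520 = 0.4055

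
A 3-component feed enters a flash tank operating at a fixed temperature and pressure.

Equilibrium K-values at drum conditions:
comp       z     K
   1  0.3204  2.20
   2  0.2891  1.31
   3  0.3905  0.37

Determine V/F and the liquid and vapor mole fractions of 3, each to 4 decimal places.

V/F = 0.4208, x_3 = 0.5314, y_3 = 0.1966

Rachford–Rice: g(V/F) = Σ zᵢ(Kᵢ−1)/(1+V/F(Kᵢ−1)) = 0.
g(0) = ΣzᵢKᵢ − 1 = 0.2281 and g(1) = 1 − Σzᵢ/Kᵢ = -0.4217, so a root lies in (0, 1).
Newton iteration, V/F⁰ = 0.57:
  V/F = 0.5700: g = -0.07938, g' = -0.5601 → V/F = 0.4283
  V/F = 0.4283: g = -0.00384, g' = -0.5136 → V/F = 0.4208
Converged at V/F = 0.4208.
Compositions from xᵢ = zᵢ/(1+V/F(Kᵢ−1)), yᵢ = Kᵢxᵢ:
  1: x = 0.2129, y = 0.4684
  2: x = 0.2557, y = 0.3350
  3: x = 0.5314, y = 0.1966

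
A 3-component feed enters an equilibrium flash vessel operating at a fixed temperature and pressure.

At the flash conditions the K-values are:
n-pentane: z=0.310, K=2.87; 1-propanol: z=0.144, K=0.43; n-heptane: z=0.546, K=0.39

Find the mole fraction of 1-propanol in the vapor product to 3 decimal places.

Let ψ = V/F and solve Σ zᵢ(Kᵢ−1)/(1+ψ(Kᵢ−1)) = 0.
Check two-phase: ΣzᵢKᵢ = 1.165 > 1 and Σzᵢ/Kᵢ = 1.843 > 1, so g(0) = 0.165 > 0 and g(1) = -0.843 < 0.
Iterate (Newton) starting at ψ = 0.5:
  ψ = 0.500: g = -0.2944, g' = -0.802 → ψ = 0.133
  ψ = 0.133: g = 0.0132, g' = -0.991 → ψ = 0.146
Converged at ψ = 0.146.
Compositions from xᵢ = zᵢ/(1+ψ(Kᵢ−1)), yᵢ = Kᵢxᵢ:
  n-pentane: x = 0.243, y = 0.699
  1-propanol: x = 0.157, y = 0.068
  n-heptane: x = 0.599, y = 0.234

y_1-propanol = 0.068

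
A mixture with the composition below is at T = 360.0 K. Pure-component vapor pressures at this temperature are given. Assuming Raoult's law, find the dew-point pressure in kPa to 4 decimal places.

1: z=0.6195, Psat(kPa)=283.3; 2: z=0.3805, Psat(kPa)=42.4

At the dew point ψ → 1, so Σzᵢ/Kᵢ = 1 with Kᵢ = Pᵢˢᵃᵗ/P ⇒ 1/P = Σzᵢ/Pᵢˢᵃᵗ.
1/P = 0.6195/283.3 + 0.3805/42.4 = 0.0111608 ⇒ P = 89.5994 kPa

Pdew = 89.5994 kPa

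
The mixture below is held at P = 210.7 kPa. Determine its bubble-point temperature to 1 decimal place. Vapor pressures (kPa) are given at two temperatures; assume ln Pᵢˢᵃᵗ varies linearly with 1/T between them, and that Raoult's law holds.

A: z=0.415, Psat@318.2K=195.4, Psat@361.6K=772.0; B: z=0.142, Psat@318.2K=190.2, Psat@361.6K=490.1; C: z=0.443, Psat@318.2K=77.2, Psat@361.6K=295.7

T = 330.3 K

Bubble-point temperature: ΣzᵢPᵢˢᵃᵗ(T) = P. Interpolate ln Pᵢˢᵃᵗ = aᵢ + bᵢ/T.
  T = 318.2 K: ΣzᵢPᵢˢᵃᵗ = 142.30 kPa
  T = 361.6 K: ΣzᵢPᵢˢᵃᵗ = 520.97 kPa
  T = 339.9 K: ΣzᵢPᵢˢᵃᵗ = 282.96 kPa
  T = 329.0 K: ΣzᵢPᵢˢᵃᵗ = 202.45 kPa
  T = 334.4 K: ΣzᵢPᵢˢᵃᵗ = 239.58 kPa
  T = 331.7 K: ΣzᵢPᵢˢᵃᵗ = 220.37 kPa
  T = 330.4 K: ΣzᵢPᵢˢᵃᵗ = 211.58 kPa
Interpolating between 329.0 K and 330.4 K gives T ≈ 330.3 K.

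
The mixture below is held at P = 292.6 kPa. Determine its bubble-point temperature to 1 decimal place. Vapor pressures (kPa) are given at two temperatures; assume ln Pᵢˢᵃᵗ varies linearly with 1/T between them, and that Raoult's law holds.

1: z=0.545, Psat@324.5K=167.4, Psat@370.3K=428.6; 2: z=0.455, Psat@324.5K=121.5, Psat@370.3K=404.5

T = 353.4 K

Bubble-point temperature: ΣzᵢPᵢˢᵃᵗ(T) = P. Interpolate ln Pᵢˢᵃᵗ = aᵢ + bᵢ/T.
  T = 324.5 K: ΣzᵢPᵢˢᵃᵗ = 146.52 kPa
  T = 370.3 K: ΣzᵢPᵢˢᵃᵗ = 417.63 kPa
  T = 347.4 K: ΣzᵢPᵢˢᵃᵗ = 255.52 kPa
  T = 358.9 K: ΣzᵢPᵢˢᵃᵗ = 329.45 kPa
  T = 353.1 K: ΣzᵢPᵢˢᵃᵗ = 290.38 kPa
  T = 356.0 K: ΣzᵢPᵢˢᵃᵗ = 309.45 kPa
Interpolating between 353.1 K and 356.0 K gives T ≈ 353.4 K.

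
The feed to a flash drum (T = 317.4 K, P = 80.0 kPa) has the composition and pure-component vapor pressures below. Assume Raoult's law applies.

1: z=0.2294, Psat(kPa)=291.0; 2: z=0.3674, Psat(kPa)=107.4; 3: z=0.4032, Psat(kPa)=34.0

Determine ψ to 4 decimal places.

ψ = 0.5736

Raoult's law: Kᵢ = Pᵢˢᵃᵗ/P = Pᵢˢᵃᵗ/80.0.
  K_1 = 291.0/80.0 = 3.637500, K_2 = 107.4/80.0 = 1.342500, K_3 = 34.0/80.0 = 0.425000
Let ψ = V/F and solve Σ zᵢ(Kᵢ−1)/(1+ψ(Kᵢ−1)) = 0.
Check two-phase: ΣzᵢKᵢ = 1.4990 > 1 and Σzᵢ/Kᵢ = 1.2854 > 1, so g(0) = 0.4990 > 0 and g(1) = -0.2854 < 0.
Newton–Raphson from ψ = 0.68:
  ψ = 0.6800: g = -0.06204, g' = -0.5923 → ψ = 0.5753
  ψ = 0.5753: g = -0.00095, g' = -0.5796 → ψ = 0.5736
Converged at ψ = 0.5736.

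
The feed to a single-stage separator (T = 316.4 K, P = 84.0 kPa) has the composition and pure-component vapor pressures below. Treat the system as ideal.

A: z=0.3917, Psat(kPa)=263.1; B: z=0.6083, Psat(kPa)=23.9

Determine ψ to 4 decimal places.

ψ = 0.2622

Raoult's law: Kᵢ = Pᵢˢᵃᵗ/P = Pᵢˢᵃᵗ/84.0.
  K_A = 263.1/84.0 = 3.132143, K_B = 23.9/84.0 = 0.284524
Rachford–Rice: g(ψ) = Σ zᵢ(Kᵢ−1)/(1+ψ(Kᵢ−1)) = 0.
g(0) = ΣzᵢKᵢ − 1 = 0.3999 and g(1) = 1 − Σzᵢ/Kᵢ = -1.2630, so a root lies in (0, 1).
Binary case is linear: z₁(K₁−1)(1+ψ(K₂−1)) + z₂(K₂−1)(1+ψ(K₁−1)) = 0
⇒ ψ = [z₁(K₁−1)+z₂(K₂−1)] / [−(K₁−1)(K₂−1)] = 0.39994/1.52550 = 0.2622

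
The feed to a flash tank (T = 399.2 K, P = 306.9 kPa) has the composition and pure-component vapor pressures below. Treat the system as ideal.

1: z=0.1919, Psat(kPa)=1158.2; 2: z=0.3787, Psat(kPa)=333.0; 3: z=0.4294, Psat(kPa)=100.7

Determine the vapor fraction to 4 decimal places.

ψ = 0.2489

Raoult's law: Kᵢ = Pᵢˢᵃᵗ/P = Pᵢˢᵃᵗ/306.9.
  K_1 = 1158.2/306.9 = 3.773868, K_2 = 333.0/306.9 = 1.085044, K_3 = 100.7/306.9 = 0.328120
Rachford–Rice: g(ψ) = Σ zᵢ(Kᵢ−1)/(1+ψ(Kᵢ−1)) = 0.
g(0) = ΣzᵢKᵢ − 1 = 0.2760 and g(1) = 1 − Σzᵢ/Kᵢ = -0.7085, so a root lies in (0, 1).
Newton–Raphson from ψ = 0.45:
  ψ = 0.4500: g = -0.14575, g' = -0.6929 → ψ = 0.2397
  ψ = 0.2397: g = 0.00743, g' = -0.8108 → ψ = 0.2488
  ψ = 0.2488: g = 0.00005, g' = -0.7990 → ψ = 0.2489
Converged at ψ = 0.2489.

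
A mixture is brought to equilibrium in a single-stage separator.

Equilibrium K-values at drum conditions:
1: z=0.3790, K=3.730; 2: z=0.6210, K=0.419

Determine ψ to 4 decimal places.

ψ = 0.4249

Let ψ = V/F and solve Σ zᵢ(Kᵢ−1)/(1+ψ(Kᵢ−1)) = 0.
Check two-phase: ΣzᵢKᵢ = 1.6739 > 1 and Σzᵢ/Kᵢ = 1.5837 > 1, so g(0) = 0.6739 > 0 and g(1) = -0.5837 < 0.
Newton iteration, ψ⁰ = 0.55:
  ψ = 0.5500: g = -0.11662, g' = -0.9041 → ψ = 0.4210
  ψ = 0.4210: g = 0.00375, g' = -0.9788 → ψ = 0.4248
Converged at ψ = 0.4249.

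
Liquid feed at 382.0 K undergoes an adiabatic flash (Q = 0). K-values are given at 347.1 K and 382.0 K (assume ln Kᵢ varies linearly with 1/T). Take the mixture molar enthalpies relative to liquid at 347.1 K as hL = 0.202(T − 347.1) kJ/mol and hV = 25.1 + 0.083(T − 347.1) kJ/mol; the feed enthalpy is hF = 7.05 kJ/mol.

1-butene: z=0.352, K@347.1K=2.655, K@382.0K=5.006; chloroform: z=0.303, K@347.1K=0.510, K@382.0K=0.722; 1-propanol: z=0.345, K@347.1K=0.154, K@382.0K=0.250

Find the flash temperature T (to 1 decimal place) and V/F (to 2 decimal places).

T = 355.0 K, V/F = 0.23

Adiabatic flash: solve Rachford–Rice at each trial T, then check hF = ψ·hV(T) + (1−ψ)·hL(T).
  T = 347.1 K: K = (2.655, 0.510, 0.154), RR gives ψ = 0.123, H_out = 3.094 kJ/mol
  T = 382.0 K: K = (5.006, 0.722, 0.250), RR gives ψ = 0.464, H_out = 16.764 kJ/mol
  T = 364.6 K: K = (3.705, 0.612, 0.199), RR gives ψ = 0.324, H_out = 10.985 kJ/mol
  T = 355.9 K: K = (3.152, 0.560, 0.176), RR gives ψ = 0.237, H_out = 7.467 kJ/mol
  T = 351.5 K: K = (2.896, 0.535, 0.165), RR gives ψ = 0.184, H_out = 5.413 kJ/mol
  T = 353.7 K: K = (3.022, 0.548, 0.170), RR gives ψ = 0.211, H_out = 6.468 kJ/mol
Linear interpolation between T = 353.7 (H_out = 6.468) and T = 355.9 (H_out = 7.467) on hF = 7.05 gives T ≈ 355.0 K, at which ψ = 0.23.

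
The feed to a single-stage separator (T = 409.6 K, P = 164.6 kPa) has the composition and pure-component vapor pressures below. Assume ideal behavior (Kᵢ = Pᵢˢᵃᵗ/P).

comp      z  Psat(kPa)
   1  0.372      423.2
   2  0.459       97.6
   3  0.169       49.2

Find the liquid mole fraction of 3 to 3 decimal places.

x_3 = 0.225

Raoult's law: Kᵢ = Pᵢˢᵃᵗ/P = Pᵢˢᵃᵗ/164.6.
  K_1 = 423.2/164.6 = 2.57108, K_2 = 97.6/164.6 = 0.59295, K_3 = 49.2/164.6 = 0.29891
Newton iteration, V/F⁰ = 0.5:
  V/F = 0.500: g = -0.0897, g' = -0.605 → V/F = 0.352
  V/F = 0.352: g = 0.0011, g' = -0.631 → V/F = 0.353
Converged at V/F = 0.353.
Compositions from xᵢ = zᵢ/(1+V/F(Kᵢ−1)), yᵢ = Kᵢxᵢ:
  1: x = 0.239, y = 0.615
  2: x = 0.536, y = 0.318
  3: x = 0.225, y = 0.067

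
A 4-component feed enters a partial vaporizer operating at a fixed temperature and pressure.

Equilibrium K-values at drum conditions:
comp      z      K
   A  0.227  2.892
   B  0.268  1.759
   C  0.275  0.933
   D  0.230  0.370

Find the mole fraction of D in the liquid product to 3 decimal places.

x_D = 0.449

Newton–Raphson from ψ = 0.42:
  ψ = 0.420: g = 0.1776, g' = -0.511 → ψ = 0.767
  ψ = 0.767: g = 0.0038, g' = -0.540 → ψ = 0.774
Converged at ψ = 0.774.
Compositions from xᵢ = zᵢ/(1+ψ(Kᵢ−1)), yᵢ = Kᵢxᵢ:
  A: x = 0.092, y = 0.266
  B: x = 0.169, y = 0.297
  C: x = 0.290, y = 0.271
  D: x = 0.449, y = 0.166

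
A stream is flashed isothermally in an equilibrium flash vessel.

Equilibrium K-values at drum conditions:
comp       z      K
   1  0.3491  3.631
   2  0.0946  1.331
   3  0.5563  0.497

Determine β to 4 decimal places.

Rachford–Rice: g(β) = Σ zᵢ(Kᵢ−1)/(1+β(Kᵢ−1)) = 0.
Feasibility: ΣzᵢKᵢ = 1.6700, Σzᵢ/Kᵢ = 1.2865 — both > 1, two phases present.
Iterate (Newton) starting at β = 0.42:
  β = 0.4200: g = 0.10905, g' = -0.7796 → β = 0.5599
  β = 0.5599: g = 0.00830, g' = -0.6752 → β = 0.5722
Converged at β = 0.5722.

β = 0.5722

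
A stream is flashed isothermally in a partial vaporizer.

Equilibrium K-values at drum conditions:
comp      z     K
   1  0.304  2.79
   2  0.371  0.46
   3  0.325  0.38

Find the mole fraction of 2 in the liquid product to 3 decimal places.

x_2 = 0.401

Rachford–Rice: g(β) = Σ zᵢ(Kᵢ−1)/(1+β(Kᵢ−1)) = 0.
Feasibility: ΣzᵢKᵢ = 1.142, Σzᵢ/Kᵢ = 1.771 — both > 1, two phases present.
Newton–Raphson from β = 0.45:
  β = 0.450: g = -0.2427, g' = -0.728 → β = 0.117
  β = 0.117: g = 0.0193, g' = -0.935 → β = 0.137
Converged at β = 0.137.
Compositions from xᵢ = zᵢ/(1+β(Kᵢ−1)), yᵢ = Kᵢxᵢ:
  1: x = 0.244, y = 0.681
  2: x = 0.401, y = 0.184
  3: x = 0.355, y = 0.135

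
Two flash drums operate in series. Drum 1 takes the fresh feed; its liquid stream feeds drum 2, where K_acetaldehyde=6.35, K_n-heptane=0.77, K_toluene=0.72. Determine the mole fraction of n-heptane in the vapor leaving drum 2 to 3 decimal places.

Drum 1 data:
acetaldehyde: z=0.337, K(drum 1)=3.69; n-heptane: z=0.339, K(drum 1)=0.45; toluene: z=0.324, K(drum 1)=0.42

Drum 1:
Iterate (Newton) starting at ψ₁ = 0.5:
  ψ₁ = 0.500: g = -0.1353, g' = -0.855 → ψ₁ = 0.342
  ψ₁ = 0.342: g = 0.0083, g' = -0.987 → ψ₁ = 0.350
Converged at ψ₁ = 0.350.
Drum-1 compositions:
  acetaldehyde: x = 0.174, y = 0.640
  n-heptane: x = 0.420, y = 0.189
  toluene: x = 0.407, y = 0.171
Drum-2 feed = drum-1 liquid: z₂ = (0.1735, 0.4199, 0.4066).
Drum 2:
Newton–Raphson from ψ₂ = 0.43:
  ψ₂ = 0.430: g = 0.0447, g' = -0.524 → ψ₂ = 0.515
  ψ₂ = 0.515: g = 0.0046, g' = -0.424 → ψ₂ = 0.526
Converged at ψ₂ = 0.526.
  acetaldehyde: x = 0.045, y = 0.289
  n-heptane: x = 0.478, y = 0.368
  toluene: x = 0.477, y = 0.343

y_n-heptane (drum 2) = 0.368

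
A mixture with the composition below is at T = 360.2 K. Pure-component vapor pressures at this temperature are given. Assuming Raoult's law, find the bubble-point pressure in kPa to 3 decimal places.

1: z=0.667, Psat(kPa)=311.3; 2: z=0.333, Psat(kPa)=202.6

At the bubble point ψ → 0, so ΣzᵢKᵢ = 1 with Kᵢ = Pᵢˢᵃᵗ/P ⇒ P = ΣzᵢPᵢˢᵃᵗ.
P = 0.667·311.3 + 0.333·202.6 = 275.103 kPa

Pbub = 275.103 kPa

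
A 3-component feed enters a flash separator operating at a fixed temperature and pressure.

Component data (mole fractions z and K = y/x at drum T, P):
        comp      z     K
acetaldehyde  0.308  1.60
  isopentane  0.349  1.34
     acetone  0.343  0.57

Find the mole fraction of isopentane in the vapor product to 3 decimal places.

y_isopentane = 0.371

Let ψ = V/F and solve Σ zᵢ(Kᵢ−1)/(1+ψ(Kᵢ−1)) = 0.
Feasibility: ΣzᵢKᵢ = 1.156, Σzᵢ/Kᵢ = 1.055 — both > 1, two phases present.
Newton–Raphson from ψ = 0.5:
  ψ = 0.500: g = 0.0557, g' = -0.198 → ψ = 0.781
  ψ = 0.781: g = -0.0025, g' = -0.220 → ψ = 0.770
Converged at ψ = 0.770.
Compositions from xᵢ = zᵢ/(1+ψ(Kᵢ−1)), yᵢ = Kᵢxᵢ:
  acetaldehyde: x = 0.211, y = 0.337
  isopentane: x = 0.277, y = 0.371
  acetone: x = 0.513, y = 0.292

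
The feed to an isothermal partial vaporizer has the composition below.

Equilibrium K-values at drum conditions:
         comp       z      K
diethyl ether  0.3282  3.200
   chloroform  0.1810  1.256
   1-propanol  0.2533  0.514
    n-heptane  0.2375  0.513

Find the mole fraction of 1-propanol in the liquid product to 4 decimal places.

Newton–Raphson from ψ = 0.4:
  ψ = 0.4000: g = 0.12964, g' = -0.6383 → ψ = 0.6031
  ψ = 0.6031: g = 0.01253, g' = -0.5349 → ψ = 0.6265
  ψ = 0.6265: g = 0.00006, g' = -0.5300 → ψ = 0.6267
Converged at ψ = 0.6267.
Compositions from xᵢ = zᵢ/(1+ψ(Kᵢ−1)), yᵢ = Kᵢxᵢ:
  diethyl ether: x = 0.1380, y = 0.4415
  chloroform: x = 0.1560, y = 0.1959
  1-propanol: x = 0.3642, y = 0.1872
  n-heptane: x = 0.3418, y = 0.1754

x_1-propanol = 0.3642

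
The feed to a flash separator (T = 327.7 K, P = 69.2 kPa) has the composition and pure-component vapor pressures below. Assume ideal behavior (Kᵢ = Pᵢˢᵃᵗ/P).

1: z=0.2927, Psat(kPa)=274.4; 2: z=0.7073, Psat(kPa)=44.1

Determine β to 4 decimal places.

Raoult's law: Kᵢ = Pᵢˢᵃᵗ/P = Pᵢˢᵃᵗ/69.2.
  K_1 = 274.4/69.2 = 3.965318, K_2 = 44.1/69.2 = 0.637283
Rachford–Rice: g(β) = Σ zᵢ(Kᵢ−1)/(1+β(Kᵢ−1)) = 0.
Check two-phase: ΣzᵢKᵢ = 1.6114 > 1 and Σzᵢ/Kᵢ = 1.1837 > 1, so g(0) = 0.6114 > 0 and g(1) = -0.1837 < 0.
Binary case is linear: z₁(K₁−1)(1+β(K₂−1)) + z₂(K₂−1)(1+β(K₁−1)) = 0
⇒ β = [z₁(K₁−1)+z₂(K₂−1)] / [−(K₁−1)(K₂−1)] = 0.61140/1.07557 = 0.5684

β = 0.5684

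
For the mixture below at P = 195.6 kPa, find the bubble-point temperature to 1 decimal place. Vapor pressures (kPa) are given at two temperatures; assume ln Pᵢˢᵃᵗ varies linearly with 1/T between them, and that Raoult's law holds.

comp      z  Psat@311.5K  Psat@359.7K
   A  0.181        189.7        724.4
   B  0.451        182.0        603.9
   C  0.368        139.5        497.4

T = 316.7 K

Bubble-point temperature: ΣzᵢPᵢˢᵃᵗ(T) = P. Interpolate ln Pᵢˢᵃᵗ = aᵢ + bᵢ/T.
  T = 311.5 K: ΣzᵢPᵢˢᵃᵗ = 167.75 kPa
  T = 359.7 K: ΣzᵢPᵢˢᵃᵗ = 586.52 kPa
  T = 335.6 K: ΣzᵢPᵢˢᵃᵗ = 327.97 kPa
  T = 323.6 K: ΣzᵢPᵢˢᵃᵗ = 237.81 kPa
  T = 317.6 K: ΣzᵢPᵢˢᵃᵗ = 200.68 kPa
  T = 314.6 K: ΣzᵢPᵢˢᵃᵗ = 183.91 kPa
  T = 316.1 K: ΣzᵢPᵢˢᵃᵗ = 192.15 kPa
Interpolating between 316.1 K and 317.6 K gives T ≈ 316.7 K.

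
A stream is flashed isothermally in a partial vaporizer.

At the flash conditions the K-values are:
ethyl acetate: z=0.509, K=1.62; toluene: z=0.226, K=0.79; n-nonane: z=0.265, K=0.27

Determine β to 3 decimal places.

Material balance + equilibrium reduce to Σ zᵢ(Kᵢ−1)/(1+β(Kᵢ−1)) = 0.
Feasibility: ΣzᵢKᵢ = 1.075, Σzᵢ/Kᵢ = 1.582 — both > 1, two phases present.
Newton iteration, β⁰ = 0.49:
  β = 0.490: g = -0.1120, g' = -0.470 → β = 0.252
  β = 0.252: g = -0.0141, g' = -0.369 → β = 0.213
Converged at β = 0.213.

β = 0.213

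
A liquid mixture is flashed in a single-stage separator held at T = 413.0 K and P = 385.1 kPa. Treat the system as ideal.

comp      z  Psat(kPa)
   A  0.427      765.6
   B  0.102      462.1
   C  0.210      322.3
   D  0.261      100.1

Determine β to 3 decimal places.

β = 0.420

Raoult's law: Kᵢ = Pᵢˢᵃᵗ/P = Pᵢˢᵃᵗ/385.1.
  K_A = 765.6/385.1 = 1.98806, K_B = 462.1/385.1 = 1.19995, K_C = 322.3/385.1 = 0.83693, K_D = 100.1/385.1 = 0.25993
Material balance + equilibrium reduce to Σ zᵢ(Kᵢ−1)/(1+β(Kᵢ−1)) = 0.
Check two-phase: ΣzᵢKᵢ = 1.215 > 1 and Σzᵢ/Kᵢ = 1.555 > 1, so g(0) = 0.215 > 0 and g(1) = -0.555 < 0.
Iterate (Newton) starting at β = 0.5:
  β = 0.500: g = -0.0430, g' = -0.557 → β = 0.423
  β = 0.423: g = -0.0015, g' = -0.520 → β = 0.420
Converged at β = 0.420.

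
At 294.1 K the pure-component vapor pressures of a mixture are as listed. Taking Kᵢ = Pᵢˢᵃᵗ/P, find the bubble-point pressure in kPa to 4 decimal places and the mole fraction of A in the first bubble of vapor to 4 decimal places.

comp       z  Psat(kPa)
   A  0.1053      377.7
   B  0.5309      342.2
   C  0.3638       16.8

At the bubble point ψ → 0, so ΣzᵢKᵢ = 1 with Kᵢ = Pᵢˢᵃᵗ/P ⇒ P = ΣzᵢPᵢˢᵃᵗ.
P = 0.1053·377.7 + 0.5309·342.2 + 0.3638·16.8 = 227.5576 kPa
yᵢ = zᵢPᵢˢᵃᵗ/P ⇒ y_A = 0.1053·377.7/227.5576 = 0.1748

Pbub = 227.5576 kPa, y_A = 0.1748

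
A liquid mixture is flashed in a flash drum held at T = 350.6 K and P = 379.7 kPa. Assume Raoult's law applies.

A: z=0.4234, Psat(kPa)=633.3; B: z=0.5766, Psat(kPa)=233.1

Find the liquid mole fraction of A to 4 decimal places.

Raoult's law: Kᵢ = Pᵢˢᵃᵗ/P = Pᵢˢᵃᵗ/379.7.
  K_A = 633.3/379.7 = 1.667896, K_B = 233.1/379.7 = 0.613906
Material balance + equilibrium reduce to Σ zᵢ(Kᵢ−1)/(1+ψ(Kᵢ−1)) = 0.
Check two-phase: ΣzᵢKᵢ = 1.0602 > 1 and Σzᵢ/Kᵢ = 1.1931 > 1, so g(0) = 0.0602 > 0 and g(1) = -0.1931 < 0.
Binary case is linear: z₁(K₁−1)(1+ψ(K₂−1)) + z₂(K₂−1)(1+ψ(K₁−1)) = 0
⇒ ψ = [z₁(K₁−1)+z₂(K₂−1)] / [−(K₁−1)(K₂−1)] = 0.06017/0.25787 = 0.2333
Compositions from xᵢ = zᵢ/(1+ψ(Kᵢ−1)), yᵢ = Kᵢxᵢ:
  A: x = 0.3663, y = 0.6110
  B: x = 0.6337, y = 0.3890

x_A = 0.3663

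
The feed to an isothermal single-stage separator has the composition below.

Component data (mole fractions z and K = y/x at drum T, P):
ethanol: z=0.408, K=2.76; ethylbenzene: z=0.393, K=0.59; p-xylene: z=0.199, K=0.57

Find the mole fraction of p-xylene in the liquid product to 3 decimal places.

Let ψ = V/F and solve Σ zᵢ(Kᵢ−1)/(1+ψ(Kᵢ−1)) = 0.
Feasibility: ΣzᵢKᵢ = 1.471, Σzᵢ/Kᵢ = 1.163 — both > 1, two phases present.
Newton–Raphson from ψ = 0.6:
  ψ = 0.600: g = 0.0202, g' = -0.482 → ψ = 0.642
  ψ = 0.642: g = 0.0003, g' = -0.470 → ψ = 0.643
Converged at ψ = 0.643.
Compositions from xᵢ = zᵢ/(1+ψ(Kᵢ−1)), yᵢ = Kᵢxᵢ:
  ethanol: x = 0.191, y = 0.528
  ethylbenzene: x = 0.534, y = 0.315
  p-xylene: x = 0.275, y = 0.157

x_p-xylene = 0.275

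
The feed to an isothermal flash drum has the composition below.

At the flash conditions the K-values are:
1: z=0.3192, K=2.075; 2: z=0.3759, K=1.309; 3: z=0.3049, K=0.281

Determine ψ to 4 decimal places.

ψ = 0.4668

Material balance + equilibrium reduce to Σ zᵢ(Kᵢ−1)/(1+ψ(Kᵢ−1)) = 0.
g(0) = ΣzᵢKᵢ − 1 = 0.2401 and g(1) = 1 − Σzᵢ/Kᵢ = -0.5261, so a root lies in (0, 1).
Iterate (Newton) starting at ψ = 0.5:
  ψ = 0.5000: g = -0.01848, g' = -0.5672 → ψ = 0.4674
  ψ = 0.4674: g = -0.00032, g' = -0.5484 → ψ = 0.4668
Converged at ψ = 0.4668.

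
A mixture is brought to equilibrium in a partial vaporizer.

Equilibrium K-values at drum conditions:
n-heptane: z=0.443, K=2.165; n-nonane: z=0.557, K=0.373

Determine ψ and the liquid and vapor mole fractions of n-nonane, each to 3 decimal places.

Material balance + equilibrium reduce to Σ zᵢ(Kᵢ−1)/(1+ψ(Kᵢ−1)) = 0.
Check two-phase: ΣzᵢKᵢ = 1.167 > 1 and Σzᵢ/Kᵢ = 1.698 > 1, so g(0) = 0.167 > 0 and g(1) = -0.698 < 0.
Binary case is linear: z₁(K₁−1)(1+ψ(K₂−1)) + z₂(K₂−1)(1+ψ(K₁−1)) = 0
⇒ ψ = [z₁(K₁−1)+z₂(K₂−1)] / [−(K₁−1)(K₂−1)] = 0.1669/0.7305 = 0.228
Compositions from xᵢ = zᵢ/(1+ψ(Kᵢ−1)), yᵢ = Kᵢxᵢ:
  n-heptane: x = 0.350, y = 0.758
  n-nonane: x = 0.650, y = 0.242

ψ = 0.228, x_n-nonane = 0.650, y_n-nonane = 0.242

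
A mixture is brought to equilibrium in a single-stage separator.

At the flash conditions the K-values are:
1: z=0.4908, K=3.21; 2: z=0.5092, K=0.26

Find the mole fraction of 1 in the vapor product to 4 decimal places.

y_1 = 0.8052

Binary case is linear: z₁(K₁−1)(1+ψ(K₂−1)) + z₂(K₂−1)(1+ψ(K₁−1)) = 0
⇒ ψ = [z₁(K₁−1)+z₂(K₂−1)] / [−(K₁−1)(K₂−1)] = 0.70786/1.63540 = 0.4328
Compositions from xᵢ = zᵢ/(1+ψ(Kᵢ−1)), yᵢ = Kᵢxᵢ:
  1: x = 0.2508, y = 0.8052
  2: x = 0.7492, y = 0.1948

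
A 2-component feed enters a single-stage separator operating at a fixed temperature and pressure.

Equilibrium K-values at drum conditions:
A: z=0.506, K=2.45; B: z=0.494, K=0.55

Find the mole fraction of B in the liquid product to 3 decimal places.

x_B = 0.763

Rachford–Rice: g(β) = Σ zᵢ(Kᵢ−1)/(1+β(Kᵢ−1)) = 0.
Check two-phase: ΣzᵢKᵢ = 1.511 > 1 and Σzᵢ/Kᵢ = 1.105 > 1, so g(0) = 0.511 > 0 and g(1) = -0.105 < 0.
Newton–Raphson from β = 0.33:
  β = 0.330: g = 0.2352, g' = -0.625 → β = 0.706
  β = 0.706: g = 0.0365, g' = -0.475 → β = 0.783
  β = 0.783: g = 0.0002, g' = -0.472 → β = 0.784
Converged at β = 0.784.
Compositions from xᵢ = zᵢ/(1+β(Kᵢ−1)), yᵢ = Kᵢxᵢ:
  A: x = 0.237, y = 0.580
  B: x = 0.763, y = 0.420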